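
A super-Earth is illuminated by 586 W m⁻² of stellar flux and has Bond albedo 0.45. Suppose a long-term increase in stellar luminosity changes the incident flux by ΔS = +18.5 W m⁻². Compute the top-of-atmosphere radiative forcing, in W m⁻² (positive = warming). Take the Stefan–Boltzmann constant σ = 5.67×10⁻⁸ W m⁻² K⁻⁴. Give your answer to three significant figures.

2.54 W m⁻²

Only a fraction (1−α) is absorbed and it's spread over 4πR², so ΔF = (1−α)ΔS/4 = 2.544 W m⁻².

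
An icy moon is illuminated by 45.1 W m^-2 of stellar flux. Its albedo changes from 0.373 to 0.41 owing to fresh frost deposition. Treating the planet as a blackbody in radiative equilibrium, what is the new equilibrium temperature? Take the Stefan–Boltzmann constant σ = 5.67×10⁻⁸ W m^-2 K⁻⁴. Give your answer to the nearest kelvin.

104 K

With the new albedo, S(1−α₂)/4 = 6.652 W m^-2, so T₂ = 104.1 K.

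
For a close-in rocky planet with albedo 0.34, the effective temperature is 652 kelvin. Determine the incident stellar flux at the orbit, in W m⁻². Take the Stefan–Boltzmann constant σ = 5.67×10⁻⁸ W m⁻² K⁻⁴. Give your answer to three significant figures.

62100 W m⁻²

Invert the energy balance for S: S = 4σT⁴/(1−α).
σT⁴ = 5.67×10⁻⁸·(652)⁴ = 10250 W m⁻².
So S = 4×10250/(1−0.34) = 62100 W m⁻².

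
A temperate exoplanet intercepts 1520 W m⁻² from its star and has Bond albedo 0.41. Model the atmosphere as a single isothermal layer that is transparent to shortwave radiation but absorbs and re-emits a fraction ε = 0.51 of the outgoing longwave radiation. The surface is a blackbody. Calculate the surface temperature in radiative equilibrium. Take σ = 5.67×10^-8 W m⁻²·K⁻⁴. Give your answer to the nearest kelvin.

270 kelvin

Effective emission temperature (TOA balance): σT_e⁴ = S(1−α)/4 = 224.2 W m⁻² → T_e = 250.8 K.
Surface balance with a leaky layer gives σT_s⁴ = σT_e⁴·2/(2−ε), so T_s = T_e·[2/(2−0.51)]^(1/4) = 269.9 K.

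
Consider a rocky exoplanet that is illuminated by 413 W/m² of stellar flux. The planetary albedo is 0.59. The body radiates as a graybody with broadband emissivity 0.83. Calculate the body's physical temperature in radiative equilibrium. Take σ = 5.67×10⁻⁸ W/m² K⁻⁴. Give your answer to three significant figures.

173 kelvin

Absorbed flux (global mean): S(1−α)/4 = 413.0·0.41/4 = 42.33 W/m².
Equating to εσT⁴ with ε = 0.83: T = (42.33/0.83σ)^(1/4) = 173.2 K.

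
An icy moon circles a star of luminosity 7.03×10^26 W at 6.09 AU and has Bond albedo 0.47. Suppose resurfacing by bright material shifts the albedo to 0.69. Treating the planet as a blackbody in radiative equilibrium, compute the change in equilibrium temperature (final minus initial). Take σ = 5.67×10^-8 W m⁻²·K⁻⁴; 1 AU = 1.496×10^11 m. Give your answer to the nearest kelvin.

-14 K

d = 6.09 × 1.496×10^11 m = 9.111×10^11 m.
S = L/(4πd²) = 67.40 W m⁻².
Initial: T₁ = [S(1−0.47)/(4σ)]^(1/4) = 112.0 K.
After:  T₂ = [67.40·0.31/(4σ)]^(1/4) = 97.97 K.
Change: 97.97 − 112.0 = -14.06 K.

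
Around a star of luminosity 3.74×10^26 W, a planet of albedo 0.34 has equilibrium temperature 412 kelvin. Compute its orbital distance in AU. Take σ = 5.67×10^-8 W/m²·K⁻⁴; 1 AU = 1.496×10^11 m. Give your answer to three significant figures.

0.366 AU

Required flux: S = 4σT⁴/(1−α) = 9901 W/m².
Then d = [L/(4πS)]^(1/2) = 5.483×10^10 m, i.e. 0.3665 AU.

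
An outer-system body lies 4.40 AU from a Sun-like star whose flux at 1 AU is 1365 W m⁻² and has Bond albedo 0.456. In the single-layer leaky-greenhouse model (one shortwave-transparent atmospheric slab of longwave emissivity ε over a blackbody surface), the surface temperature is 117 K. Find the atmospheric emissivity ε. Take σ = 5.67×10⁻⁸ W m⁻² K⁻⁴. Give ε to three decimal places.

Irradiance scales as 1/d², so S = 1365 W m⁻² × (1/4.40)² = 70.51 W m⁻².
Effective temperature: T_e = [S(1−α)/(4σ)]^(1/4) = 114.0 K.
T_s⁴ = T_e⁴·2/(2−ε) → ε = 2 − 2(T_e/T_s)⁴ = 2 − 2·(114.0/117)⁴ = 0.1950.

0.195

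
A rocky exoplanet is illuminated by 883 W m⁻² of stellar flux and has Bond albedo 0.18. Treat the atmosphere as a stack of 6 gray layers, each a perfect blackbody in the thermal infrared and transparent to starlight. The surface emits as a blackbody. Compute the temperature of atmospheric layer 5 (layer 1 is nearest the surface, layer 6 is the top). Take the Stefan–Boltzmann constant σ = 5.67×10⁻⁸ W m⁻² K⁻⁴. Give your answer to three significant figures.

The effective emission temperature is T_e = [S(1−α)/(4σ)]^¼ = 237.7 K.
The net upward flux σT_e⁴ is constant between every pair of levels, so T_k⁴ = (N+1−k)T_e⁴.
With k = 5: T_5 = (6+1−5)^¼·237.7 K = 282.7 K.

283 kelvin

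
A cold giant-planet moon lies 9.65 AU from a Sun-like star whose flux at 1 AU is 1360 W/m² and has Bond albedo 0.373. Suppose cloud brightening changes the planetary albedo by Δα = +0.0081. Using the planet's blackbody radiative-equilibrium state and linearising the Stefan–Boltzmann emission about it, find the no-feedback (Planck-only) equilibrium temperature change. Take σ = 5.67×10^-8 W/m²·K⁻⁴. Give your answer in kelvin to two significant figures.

By the inverse-square law, S = 1360/9.65² = 14.60 W/m².
Unperturbed T_e = [14.60·(1−0.373)/(4σ)]^¼ = 79.71 K.
ΔF = −(S/4)Δα = −(14.60/4)×(+0.0081) = -0.02957 W/m².
The Planck feedback parameter is 4σT_e³ = 0.1149 W/m²/K.
So ΔT₀ = -0.02957/0.1149 = -0.257 K.

-0.26 K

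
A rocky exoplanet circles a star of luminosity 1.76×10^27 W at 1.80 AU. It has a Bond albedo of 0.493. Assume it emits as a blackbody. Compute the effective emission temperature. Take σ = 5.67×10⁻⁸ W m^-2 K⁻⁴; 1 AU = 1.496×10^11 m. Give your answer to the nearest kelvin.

d = 1.80 × 1.496×10^11 m = 2.693×10^11 m.
S = L/(4πd²) = 1931 W m^-2.
The planet absorbs (1−α)S over its disc πR² and re-emits over 4πR², so the mean absorbed flux is (1−0.493)·1931/4 = 244.8 W m^-2.
Balancing against σT⁴: T = (244.8/5.67×10⁻⁸)^(1/4) = 256.3 K.

256 kelvin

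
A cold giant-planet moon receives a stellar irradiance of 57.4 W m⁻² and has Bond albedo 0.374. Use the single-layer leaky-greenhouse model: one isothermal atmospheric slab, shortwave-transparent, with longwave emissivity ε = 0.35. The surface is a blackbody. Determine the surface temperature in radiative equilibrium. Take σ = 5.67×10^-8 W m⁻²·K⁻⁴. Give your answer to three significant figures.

118 kelvin

The planet radiates to space at T_e = [S(1−α)/(4σ)]^(1/4) = 112.2 K.
Surface balance with a leaky layer gives σT_s⁴ = σT_e⁴·2/(2−ε), so T_s = T_e·[2/(2−0.35)]^(1/4) = 117.7 K.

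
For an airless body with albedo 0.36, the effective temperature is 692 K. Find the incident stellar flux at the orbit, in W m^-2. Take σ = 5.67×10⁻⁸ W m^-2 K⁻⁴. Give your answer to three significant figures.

From S(1−α)/4 = σT⁴: S = 4σT⁴/(1−α).
σT⁴ = 5.67×10⁻⁸·(692)⁴ = 13000 W m^-2.
S = 4·13000/0.64 = 81260 W m^-2.

81300 W m^-2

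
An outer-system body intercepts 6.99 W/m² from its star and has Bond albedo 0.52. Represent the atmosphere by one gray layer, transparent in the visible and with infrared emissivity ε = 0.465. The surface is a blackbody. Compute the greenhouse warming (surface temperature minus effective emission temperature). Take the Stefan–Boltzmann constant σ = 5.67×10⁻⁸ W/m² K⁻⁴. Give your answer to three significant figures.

4.24 K

The planet radiates to space at T_e = [S(1−α)/(4σ)]^(1/4) = 62.02 K.
The surface balance (absorbed SW + ε·downward IR = σT_s⁴) with T_a⁴ = T_s⁴/2 reduces to T_s = T_e·[2/(2−ε)]^¼ = 66.26 K.
Greenhouse warming: T_s − T_e = 4.242 K.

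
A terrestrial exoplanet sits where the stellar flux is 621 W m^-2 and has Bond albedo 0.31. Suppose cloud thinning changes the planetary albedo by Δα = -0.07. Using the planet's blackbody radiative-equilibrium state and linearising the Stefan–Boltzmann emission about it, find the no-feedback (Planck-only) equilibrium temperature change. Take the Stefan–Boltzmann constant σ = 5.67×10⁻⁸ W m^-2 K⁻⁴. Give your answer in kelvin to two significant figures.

5.3 kelvin

Unperturbed T_e = [621.0·(1−0.31)/(4σ)]^¼ = 208.5 K.
ΔF = −(S/4)Δα = −(621.0/4)×(-0.07) = 10.87 W m^-2.
Linearising σT⁴ gives d(σT⁴)/dT = 4σT_e³ = 2.055 W m^-2 per K.
Hence the no-feedback warming is ΔF/(4σT_e³) = 5.29 K.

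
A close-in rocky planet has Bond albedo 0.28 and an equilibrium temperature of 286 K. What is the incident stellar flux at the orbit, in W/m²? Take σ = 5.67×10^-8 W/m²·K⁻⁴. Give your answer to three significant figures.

Invert the energy balance for S: S = 4σT⁴/(1−α).
σT⁴ = 5.67×10⁻⁸·(286)⁴ = 379.4 W/m².
So S = 4×379.4/(1−0.28) = 2108 W/m².

2110 W/m²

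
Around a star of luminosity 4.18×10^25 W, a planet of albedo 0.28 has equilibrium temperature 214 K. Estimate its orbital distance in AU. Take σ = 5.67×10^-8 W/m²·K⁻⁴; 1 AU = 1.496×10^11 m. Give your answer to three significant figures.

0.474 AU

Required flux: S = 4σT⁴/(1−α) = 660.6 W/m².
S = L/(4πd²) → d = √(L/4πS) = √(4.18×10^25/(4π·660.6)) = 7.096×10^10 m = 0.4743 AU.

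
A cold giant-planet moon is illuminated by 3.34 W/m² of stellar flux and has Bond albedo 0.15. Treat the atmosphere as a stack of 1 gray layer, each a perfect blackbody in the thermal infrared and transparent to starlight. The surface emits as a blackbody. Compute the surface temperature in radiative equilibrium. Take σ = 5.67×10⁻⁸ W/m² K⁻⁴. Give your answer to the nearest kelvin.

Top-of-atmosphere balance: σT_e⁴ = S(1−α)/4 = 0.7097 W/m² → T_e = 59.48 K.
For an N-layer opaque stack, T_s⁴ = (N+1)T_e⁴, hence T_s = (2)^(1/4)×59.48 K = 70.74 K.

71 kelvin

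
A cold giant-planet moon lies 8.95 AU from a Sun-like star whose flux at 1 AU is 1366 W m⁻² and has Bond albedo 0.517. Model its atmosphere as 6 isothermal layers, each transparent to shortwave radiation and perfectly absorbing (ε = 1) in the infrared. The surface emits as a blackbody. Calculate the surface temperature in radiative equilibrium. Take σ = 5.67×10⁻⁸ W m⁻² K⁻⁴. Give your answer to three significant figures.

Irradiance scales as 1/d², so S = 1366 W m⁻² × (1/8.95)² = 17.05 W m⁻².
The effective emission temperature is T_e = [S(1−α)/(4σ)]^¼ = 77.63 K.
For an N-layer opaque stack, T_s⁴ = (N+1)T_e⁴, hence T_s = (7)^(1/4)×77.63 K = 126.3 K.

126 K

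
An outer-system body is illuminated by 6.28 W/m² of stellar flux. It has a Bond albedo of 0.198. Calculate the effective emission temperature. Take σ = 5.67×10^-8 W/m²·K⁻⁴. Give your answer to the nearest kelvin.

Absorbed flux (global mean): S(1−α)/4 = 6.280·0.802/4 = 1.259 W/m².
Set σT⁴ = 1.259 → T = (1.259/σ)^(1/4) = 68.65 K.

69 kelvin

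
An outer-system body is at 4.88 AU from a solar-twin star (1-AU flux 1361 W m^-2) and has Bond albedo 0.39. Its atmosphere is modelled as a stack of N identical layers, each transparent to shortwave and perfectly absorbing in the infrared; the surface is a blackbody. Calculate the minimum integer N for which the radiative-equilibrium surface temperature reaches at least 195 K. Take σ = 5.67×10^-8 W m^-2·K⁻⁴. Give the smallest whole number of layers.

Flux at the orbit: S = 1361/(4.88)² = 57.15 W m^-2.
The effective emission temperature is T_e = [S(1−α)/(4σ)]^¼ = 111.3 K.
Since T_s⁴ = (N+1)T_e⁴, we need N ≥ (T_s/T_e)⁴ − 1 = 8.407.
So N ≥ 8.407; the smallest integer is N = 9.

9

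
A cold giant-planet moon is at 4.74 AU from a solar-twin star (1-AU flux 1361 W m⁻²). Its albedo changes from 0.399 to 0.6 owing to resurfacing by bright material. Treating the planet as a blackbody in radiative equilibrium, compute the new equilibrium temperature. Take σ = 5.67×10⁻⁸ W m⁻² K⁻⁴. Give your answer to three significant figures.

102 kelvin

Flux at the orbit: S = 1361/(4.74)² = 60.58 W m⁻².
With the new albedo, S(1−α₂)/4 = 6.058 W m⁻², so T₂ = 101.7 K.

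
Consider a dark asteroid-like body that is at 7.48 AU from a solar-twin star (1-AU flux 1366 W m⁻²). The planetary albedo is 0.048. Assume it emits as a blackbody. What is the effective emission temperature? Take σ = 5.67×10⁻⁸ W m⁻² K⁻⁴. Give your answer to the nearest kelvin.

Irradiance scales as 1/d², so S = 1366 W m⁻² × (1/7.48)² = 24.41 W m⁻².
Absorbed flux (global mean): S(1−α)/4 = 24.41·0.952/4 = 5.811 W m⁻².
Set σT⁴ = 5.811 → T = (5.811/σ)^(1/4) = 100.6 K.

101 K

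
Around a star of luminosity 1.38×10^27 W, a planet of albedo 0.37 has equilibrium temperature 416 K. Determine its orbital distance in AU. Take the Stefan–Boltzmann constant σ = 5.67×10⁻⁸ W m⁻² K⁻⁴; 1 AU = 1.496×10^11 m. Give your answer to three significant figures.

Required flux: S = 4σT⁴/(1−α) = 10780 W m⁻².
From L = 4πd²S, d = √(1.38×10^27/(4π·10780)) = 1.009×10^11 m = 0.6746 AU.

0.675 AU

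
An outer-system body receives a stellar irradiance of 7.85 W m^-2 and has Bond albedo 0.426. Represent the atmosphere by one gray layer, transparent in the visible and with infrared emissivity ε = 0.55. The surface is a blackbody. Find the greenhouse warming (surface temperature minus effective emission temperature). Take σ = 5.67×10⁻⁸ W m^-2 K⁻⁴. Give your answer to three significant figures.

The planet radiates to space at T_e = [S(1−α)/(4σ)]^(1/4) = 66.76 K.
The surface balance (absorbed SW + ε·downward IR = σT_s⁴) with T_a⁴ = T_s⁴/2 reduces to T_s = T_e·[2/(2−ε)]^¼ = 72.35 K.
Greenhouse warming: T_s − T_e = 5.589 K.

5.59 K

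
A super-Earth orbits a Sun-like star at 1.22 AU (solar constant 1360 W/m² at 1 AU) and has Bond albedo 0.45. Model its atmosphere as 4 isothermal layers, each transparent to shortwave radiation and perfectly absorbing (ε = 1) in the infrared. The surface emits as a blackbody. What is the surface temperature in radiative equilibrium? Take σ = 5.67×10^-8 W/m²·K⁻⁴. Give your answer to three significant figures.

324 K

Flux at the orbit: S = 1360/(1.22)² = 913.7 W/m².
OLR = S(1−α)/4 = 125.6 W/m²; the top layer radiates at T_e = 217.0 K.
Layer-by-layer balance gives σT_s⁴ = (N+1)σT_e⁴, so T_s = 5^¼·217.0 = 324.4 K.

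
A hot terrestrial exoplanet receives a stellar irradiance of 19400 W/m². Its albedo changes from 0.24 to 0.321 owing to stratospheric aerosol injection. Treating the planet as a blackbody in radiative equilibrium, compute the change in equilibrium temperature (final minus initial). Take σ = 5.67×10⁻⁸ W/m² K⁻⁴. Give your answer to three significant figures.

-14.0 kelvin

With α = 0.24, T₁ = 504.9 K.
After:  T₂ = [19400·0.679/(4σ)]^(1/4) = 490.9 K.
ΔT = T₂ − T₁ = -14.03 K.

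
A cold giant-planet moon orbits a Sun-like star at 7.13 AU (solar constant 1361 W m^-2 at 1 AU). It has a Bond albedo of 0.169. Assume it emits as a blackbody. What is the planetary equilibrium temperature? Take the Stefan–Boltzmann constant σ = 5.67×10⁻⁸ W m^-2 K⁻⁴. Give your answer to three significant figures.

By the inverse-square law, S = 1361/7.13² = 26.77 W m^-2.
Absorbed flux (global mean): S(1−α)/4 = 26.77·0.831/4 = 5.562 W m^-2.
Set σT⁴ = 5.562 → T = (5.562/σ)^(1/4) = 99.52 K.

99.5 K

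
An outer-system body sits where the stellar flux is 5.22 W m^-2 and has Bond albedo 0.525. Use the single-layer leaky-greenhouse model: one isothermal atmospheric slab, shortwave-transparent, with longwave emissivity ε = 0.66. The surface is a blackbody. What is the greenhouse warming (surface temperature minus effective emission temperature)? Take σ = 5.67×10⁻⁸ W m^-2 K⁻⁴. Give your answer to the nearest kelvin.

The planet radiates to space at T_e = [S(1−α)/(4σ)]^(1/4) = 57.50 K.
Surface balance with a leaky layer gives σT_s⁴ = σT_e⁴·2/(2−ε), so T_s = T_e·[2/(2−0.66)]^(1/4) = 63.56 K.
Greenhouse warming: T_s − T_e = 6.055 K.

6 kelvin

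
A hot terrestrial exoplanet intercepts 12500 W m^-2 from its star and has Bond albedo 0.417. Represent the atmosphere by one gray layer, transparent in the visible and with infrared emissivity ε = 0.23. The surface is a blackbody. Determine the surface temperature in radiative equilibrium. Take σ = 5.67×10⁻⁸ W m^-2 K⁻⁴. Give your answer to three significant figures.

437 K

The planet radiates to space at T_e = [S(1−α)/(4σ)]^(1/4) = 423.4 K.
For a single slab of emissivity ε, T_s⁴ = 2T_e⁴/(2−ε); thus T_s = 423.4·(1.13)^(1/4) = 436.5 K.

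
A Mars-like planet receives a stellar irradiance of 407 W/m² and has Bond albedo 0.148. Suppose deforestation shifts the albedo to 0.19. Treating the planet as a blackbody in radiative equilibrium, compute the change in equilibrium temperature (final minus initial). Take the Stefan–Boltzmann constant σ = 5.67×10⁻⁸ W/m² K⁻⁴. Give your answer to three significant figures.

-2.48 K

With α = 0.148, T₁ = 197.7 K.
With α = 0.19, T₂ = 195.3 K.
ΔT = T₂ − T₁ = -2.483 K.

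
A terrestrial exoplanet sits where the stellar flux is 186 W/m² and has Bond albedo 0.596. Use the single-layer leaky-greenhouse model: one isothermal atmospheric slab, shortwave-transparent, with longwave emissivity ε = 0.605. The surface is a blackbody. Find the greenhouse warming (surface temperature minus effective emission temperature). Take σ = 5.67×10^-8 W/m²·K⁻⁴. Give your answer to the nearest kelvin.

13 kelvin

Effective emission temperature (TOA balance): σT_e⁴ = S(1−α)/4 = 18.79 W/m² → T_e = 134.9 K.
For a single slab of emissivity ε, T_s⁴ = 2T_e⁴/(2−ε); thus T_s = 134.9·(1.434)^(1/4) = 147.6 K.
The atmosphere warms the surface by 12.71 K.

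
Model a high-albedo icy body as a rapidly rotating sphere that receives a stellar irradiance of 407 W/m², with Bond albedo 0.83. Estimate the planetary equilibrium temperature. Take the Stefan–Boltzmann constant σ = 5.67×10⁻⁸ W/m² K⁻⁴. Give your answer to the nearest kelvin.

132 kelvin

Averaging over the sphere, the absorbed flux is S(1−α)/4 = 17.30 W/m².
Balancing against σT⁴: T = (17.30/5.67×10⁻⁸)^(1/4) = 132.2 K.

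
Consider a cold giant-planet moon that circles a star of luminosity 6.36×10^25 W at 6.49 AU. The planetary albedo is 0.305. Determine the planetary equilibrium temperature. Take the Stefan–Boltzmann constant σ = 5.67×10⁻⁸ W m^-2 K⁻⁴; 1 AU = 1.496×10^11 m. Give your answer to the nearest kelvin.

Orbital distance: d = 6.49 AU = 9.709×10^11 m.
Flux at the orbit: S = L/(4πd²) = 6.36×10^25/(4π·(9.71×10^11)²) = 5.369 W m^-2.
Averaging over the sphere, the absorbed flux is S(1−α)/4 = 0.9329 W m^-2.
Set σT⁴ = 0.9329 → T = (0.9329/σ)^(1/4) = 63.69 K.

64 K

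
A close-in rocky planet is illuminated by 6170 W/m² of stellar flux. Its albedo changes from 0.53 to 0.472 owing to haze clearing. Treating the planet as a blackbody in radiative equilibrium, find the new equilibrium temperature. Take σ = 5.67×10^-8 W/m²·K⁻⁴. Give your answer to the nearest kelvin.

346 kelvin

With the new albedo, S(1−α₂)/4 = 814.4 W/m², so T₂ = 346.2 K.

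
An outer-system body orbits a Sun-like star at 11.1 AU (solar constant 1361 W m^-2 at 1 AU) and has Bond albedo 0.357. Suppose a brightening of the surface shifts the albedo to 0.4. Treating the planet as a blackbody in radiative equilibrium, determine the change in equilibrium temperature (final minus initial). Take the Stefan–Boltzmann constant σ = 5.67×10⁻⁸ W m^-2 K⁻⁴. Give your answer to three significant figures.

Irradiance scales as 1/d², so S = 1361 W m^-2 × (1/11.1)² = 11.05 W m^-2.
Initial: T₁ = [S(1−0.357)/(4σ)]^(1/4) = 74.81 K.
With α = 0.4, T₂ = 73.52 K.
ΔT = T₂ − T₁ = -1.283 K.

-1.28 K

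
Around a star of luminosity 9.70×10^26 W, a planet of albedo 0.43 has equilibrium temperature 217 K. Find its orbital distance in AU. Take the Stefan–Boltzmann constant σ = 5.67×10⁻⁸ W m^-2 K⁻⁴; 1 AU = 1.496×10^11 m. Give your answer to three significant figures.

1.98 AU

Energy balance gives S = 4σT⁴/(1−α) = 882.3 W m^-2.
From L = 4πd²S, d = √(9.70×10^26/(4π·882.3)) = 2.958×10^11 m = 1.977 AU.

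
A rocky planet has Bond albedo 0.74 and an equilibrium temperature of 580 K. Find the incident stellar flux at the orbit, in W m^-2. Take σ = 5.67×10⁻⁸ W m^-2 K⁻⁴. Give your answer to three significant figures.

98700 W m^-2

From S(1−α)/4 = σT⁴: S = 4σT⁴/(1−α).
The emitted flux is σT⁴ = 6416 W m^-2.
S = 4·6416/0.26 = 98710 W m^-2.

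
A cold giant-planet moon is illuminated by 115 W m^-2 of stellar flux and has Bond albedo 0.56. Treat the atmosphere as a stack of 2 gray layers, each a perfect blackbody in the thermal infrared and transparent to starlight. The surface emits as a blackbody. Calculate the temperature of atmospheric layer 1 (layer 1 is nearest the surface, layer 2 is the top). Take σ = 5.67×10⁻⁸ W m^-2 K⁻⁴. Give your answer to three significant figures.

OLR = S(1−α)/4 = 12.65 W m^-2; the top layer radiates at T_e = 122.2 K.
Each opaque layer satisfies 2T_j⁴ = T_{j−1}⁴ + T_{j+1}⁴, giving T_k⁴ = (N+1−k)T_e⁴.
T_1 = (2)^(1/4)·122.2 = 145.3 K.

145 kelvin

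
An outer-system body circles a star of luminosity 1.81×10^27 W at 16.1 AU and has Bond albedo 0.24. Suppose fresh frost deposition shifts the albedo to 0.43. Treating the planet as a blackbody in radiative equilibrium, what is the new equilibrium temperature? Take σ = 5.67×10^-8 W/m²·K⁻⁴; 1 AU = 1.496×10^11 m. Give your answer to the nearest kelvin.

Orbital distance: d = 16.1 AU = 2.409×10^12 m.
Spreading L over a sphere of radius d: S = 1.81×10^27/(4π·2.41×10^12²) = 24.83 W/m².
New equilibrium: T₂ = [(1−0.43)·24.83/(4σ)]^(1/4) = 88.88 K.

89 kelvin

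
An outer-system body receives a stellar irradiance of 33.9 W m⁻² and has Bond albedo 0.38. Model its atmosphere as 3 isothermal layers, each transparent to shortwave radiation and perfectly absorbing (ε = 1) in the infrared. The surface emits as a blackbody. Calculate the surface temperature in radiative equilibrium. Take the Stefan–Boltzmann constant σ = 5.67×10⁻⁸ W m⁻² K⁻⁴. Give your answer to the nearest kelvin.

Top-of-atmosphere balance: σT_e⁴ = S(1−α)/4 = 5.255 W m⁻² → T_e = 98.12 K.
With N = 3 opaque layers, T_s = (N+1)^(1/4)·T_e = 4^(1/4)·98.12 = 138.8 K.

139 K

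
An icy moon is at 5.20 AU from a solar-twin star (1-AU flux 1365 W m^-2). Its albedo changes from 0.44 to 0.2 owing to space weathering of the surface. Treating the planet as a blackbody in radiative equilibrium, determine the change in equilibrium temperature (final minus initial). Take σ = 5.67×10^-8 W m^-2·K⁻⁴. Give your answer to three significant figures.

9.85 K

Flux at the orbit: S = 1365/(5.20)² = 50.48 W m^-2.
With α = 0.44, T₁ = 105.7 K.
After:  T₂ = [50.48·0.8/(4σ)]^(1/4) = 115.5 K.
ΔT = T₂ − T₁ = 9.855 K.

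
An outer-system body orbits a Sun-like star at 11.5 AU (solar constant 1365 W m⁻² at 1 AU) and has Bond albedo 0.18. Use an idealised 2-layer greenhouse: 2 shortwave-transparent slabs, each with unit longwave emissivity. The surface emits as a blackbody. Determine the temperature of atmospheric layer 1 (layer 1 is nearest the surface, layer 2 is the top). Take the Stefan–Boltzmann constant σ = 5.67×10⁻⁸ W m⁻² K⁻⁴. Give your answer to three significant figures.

By the inverse-square law, S = 1365/11.5² = 10.32 W m⁻².
OLR = S(1−α)/4 = 2.116 W m⁻²; the top layer radiates at T_e = 78.16 K.
The net upward flux σT_e⁴ is constant between every pair of levels, so T_k⁴ = (N+1−k)T_e⁴.
T_1 = (2)^(1/4)·78.16 = 92.95 K.

92.9 K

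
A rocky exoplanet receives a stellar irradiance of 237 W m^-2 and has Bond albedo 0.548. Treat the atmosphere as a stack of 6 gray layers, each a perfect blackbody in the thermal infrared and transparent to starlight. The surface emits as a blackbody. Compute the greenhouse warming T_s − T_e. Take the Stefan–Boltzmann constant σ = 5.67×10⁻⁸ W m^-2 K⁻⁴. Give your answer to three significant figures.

92.4 K

OLR = S(1−α)/4 = 26.78 W m^-2; the top layer radiates at T_e = 147.4 K.
T_s = (N+1)^(1/4)·T_e = 239.8 K.
So the greenhouse effect raises the surface by 239.8 − 147.4 = 92.37 K.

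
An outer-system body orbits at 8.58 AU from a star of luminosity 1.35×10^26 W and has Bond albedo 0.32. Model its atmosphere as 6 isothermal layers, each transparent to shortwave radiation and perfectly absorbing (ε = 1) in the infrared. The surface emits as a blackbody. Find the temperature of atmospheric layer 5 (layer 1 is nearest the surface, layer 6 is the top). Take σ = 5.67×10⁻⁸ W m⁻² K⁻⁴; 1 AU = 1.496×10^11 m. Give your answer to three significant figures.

79.1 K

d = 8.58 × 1.496×10^11 m = 1.284×10^12 m.
S = L/(4πd²) = 6.521 W m⁻².
Top-of-atmosphere balance: σT_e⁴ = S(1−α)/4 = 1.108 W m⁻² → T_e = 66.49 K.
In the N-layer model, layer k (counted from the surface) has T_k = (N+1−k)^(1/4)·T_e.
T_5 = (2)^(1/4)·66.49 = 79.08 K.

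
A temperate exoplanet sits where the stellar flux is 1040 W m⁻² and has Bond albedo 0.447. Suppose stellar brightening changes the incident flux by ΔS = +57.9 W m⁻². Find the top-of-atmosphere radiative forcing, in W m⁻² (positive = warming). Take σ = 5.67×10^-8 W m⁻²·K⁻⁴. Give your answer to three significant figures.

ΔF = Δ[S(1−α)]/4 = (1−0.447)·+57.9/4 = 8.005 W m⁻².

8.00 W m⁻²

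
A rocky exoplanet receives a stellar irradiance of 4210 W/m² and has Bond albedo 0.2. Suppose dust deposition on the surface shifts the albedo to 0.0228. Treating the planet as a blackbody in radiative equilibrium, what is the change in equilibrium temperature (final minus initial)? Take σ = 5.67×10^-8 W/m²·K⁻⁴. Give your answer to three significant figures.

17.9 K

Initial: T₁ = [S(1−0.2)/(4σ)]^(1/4) = 349.1 K.
With α = 0.0228, T₂ = 367.0 K.
Change: 367.0 − 349.1 = 17.91 K.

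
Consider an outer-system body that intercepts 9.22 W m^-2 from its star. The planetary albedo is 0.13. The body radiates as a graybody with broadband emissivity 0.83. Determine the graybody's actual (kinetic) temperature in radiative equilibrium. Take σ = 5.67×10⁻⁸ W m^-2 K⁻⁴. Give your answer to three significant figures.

The planet absorbs (1−α)S over its disc πR² and re-emits over 4πR², so the mean absorbed flux is (1−0.13)·9.220/4 = 2.005 W m^-2.
Equating to εσT⁴ with ε = 0.83: T = (2.005/0.83σ)^(1/4) = 80.79 K.

80.8 K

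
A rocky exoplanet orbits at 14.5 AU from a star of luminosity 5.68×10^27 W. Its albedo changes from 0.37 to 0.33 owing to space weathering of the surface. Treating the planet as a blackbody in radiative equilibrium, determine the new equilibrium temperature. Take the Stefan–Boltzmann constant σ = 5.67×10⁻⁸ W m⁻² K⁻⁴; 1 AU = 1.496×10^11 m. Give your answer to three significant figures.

130 K

Orbital distance: d = 14.5 AU = 2.169×10^12 m.
Spreading L over a sphere of radius d: S = 5.68×10^27/(4π·2.17×10^12²) = 96.06 W m⁻².
With the new albedo, S(1−α₂)/4 = 16.09 W m⁻², so T₂ = 129.8 K.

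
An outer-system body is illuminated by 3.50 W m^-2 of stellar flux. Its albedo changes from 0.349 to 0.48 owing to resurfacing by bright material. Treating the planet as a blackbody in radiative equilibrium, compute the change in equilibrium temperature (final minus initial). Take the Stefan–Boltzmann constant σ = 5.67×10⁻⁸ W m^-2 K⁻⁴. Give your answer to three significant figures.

-3.08 kelvin

Before: T₁ = [3.500·0.651/(4σ)]^(1/4) = 56.30 K.
With α = 0.48, T₂ = 53.22 K.
ΔT = T₂ − T₁ = -3.075 K.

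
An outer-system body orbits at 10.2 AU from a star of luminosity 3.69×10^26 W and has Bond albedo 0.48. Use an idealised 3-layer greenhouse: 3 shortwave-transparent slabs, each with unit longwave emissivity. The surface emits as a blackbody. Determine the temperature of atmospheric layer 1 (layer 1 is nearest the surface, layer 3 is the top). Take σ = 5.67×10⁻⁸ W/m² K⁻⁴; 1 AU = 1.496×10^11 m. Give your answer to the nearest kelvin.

Orbital distance: d = 10.2 AU = 1.526×10^12 m.
Flux at the orbit: S = L/(4πd²) = 3.69×10^26/(4π·(1.53×10^12)²) = 12.61 W/m².
OLR = S(1−α)/4 = 1.639 W/m²; the top layer radiates at T_e = 73.33 K.
Each opaque layer satisfies 2T_j⁴ = T_{j−1}⁴ + T_{j+1}⁴, giving T_k⁴ = (N+1−k)T_e⁴.
With k = 1: T_1 = (3+1−1)^¼·73.33 K = 96.51 K.

97 kelvin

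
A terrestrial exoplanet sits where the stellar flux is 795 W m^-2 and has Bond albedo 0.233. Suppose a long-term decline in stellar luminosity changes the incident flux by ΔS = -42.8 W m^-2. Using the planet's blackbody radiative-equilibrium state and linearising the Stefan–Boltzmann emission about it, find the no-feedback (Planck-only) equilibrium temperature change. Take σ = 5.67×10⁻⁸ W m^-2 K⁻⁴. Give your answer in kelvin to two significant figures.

The baseline emission temperature is T_e = 227.7 K.
Only a fraction (1−α) is absorbed and it's spread over 4πR², so ΔF = (1−α)ΔS/4 = -8.207 W m^-2.
Linearising σT⁴ gives d(σT⁴)/dT = 4σT_e³ = 2.678 W m^-2 per K.
So ΔT₀ = -8.207/2.678 = -3.06 K.

-3.1 kelvin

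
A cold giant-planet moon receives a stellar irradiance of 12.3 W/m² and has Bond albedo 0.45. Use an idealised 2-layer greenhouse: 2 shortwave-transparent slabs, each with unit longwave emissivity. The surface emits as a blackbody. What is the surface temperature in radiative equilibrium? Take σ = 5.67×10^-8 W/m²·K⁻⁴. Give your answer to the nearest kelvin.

97 K

The effective emission temperature is T_e = [S(1−α)/(4σ)]^¼ = 73.90 K.
With N = 2 opaque layers, T_s = (N+1)^(1/4)·T_e = 3^(1/4)·73.90 = 97.26 K.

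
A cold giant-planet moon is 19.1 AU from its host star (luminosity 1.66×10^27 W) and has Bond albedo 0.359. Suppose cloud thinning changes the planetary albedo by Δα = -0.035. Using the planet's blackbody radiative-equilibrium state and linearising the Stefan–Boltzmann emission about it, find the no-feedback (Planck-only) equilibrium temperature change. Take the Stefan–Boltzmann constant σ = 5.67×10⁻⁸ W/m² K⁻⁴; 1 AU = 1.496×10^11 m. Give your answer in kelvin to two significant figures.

d = 19.1 × 1.496×10^11 m = 2.857×10^12 m.
Flux at the orbit: S = L/(4πd²) = 1.66×10^27/(4π·(2.86×10^12)²) = 16.18 W/m².
Reference equilibrium: T_e = [S(1−α)/(4σ)]^(1/4) = 82.23 K.
TOA radiative forcing: ΔF = −S·Δα/4 = −16.18·(-0.035)/4 = 0.1416 W/m².
Linearising σT⁴ gives d(σT⁴)/dT = 4σT_e³ = 0.1261 W/m² per K.
So ΔT₀ = 0.1416/0.1261 = 1.12 K.

1.1 K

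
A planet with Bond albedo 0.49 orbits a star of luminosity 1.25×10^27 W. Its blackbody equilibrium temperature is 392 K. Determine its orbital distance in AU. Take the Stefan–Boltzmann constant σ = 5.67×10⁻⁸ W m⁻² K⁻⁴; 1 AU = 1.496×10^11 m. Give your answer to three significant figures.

0.651 AU

Required flux: S = 4σT⁴/(1−α) = 10500 W m⁻².
Then d = [L/(4πS)]^(1/2) = 9.733×10^10 m, i.e. 0.6506 AU.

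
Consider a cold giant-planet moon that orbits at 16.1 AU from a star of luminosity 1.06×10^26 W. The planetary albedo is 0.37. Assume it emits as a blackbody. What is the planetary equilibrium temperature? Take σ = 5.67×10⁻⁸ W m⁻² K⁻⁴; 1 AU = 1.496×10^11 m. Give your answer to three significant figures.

d = 16.1 × 1.496×10^11 m = 2.409×10^12 m.
S = L/(4πd²) = 1.454 W m⁻².
Averaging over the sphere, the absorbed flux is S(1−α)/4 = 0.2290 W m⁻².
Balancing against σT⁴: T = (0.2290/5.67×10⁻⁸)^(1/4) = 44.83 K.

44.8 K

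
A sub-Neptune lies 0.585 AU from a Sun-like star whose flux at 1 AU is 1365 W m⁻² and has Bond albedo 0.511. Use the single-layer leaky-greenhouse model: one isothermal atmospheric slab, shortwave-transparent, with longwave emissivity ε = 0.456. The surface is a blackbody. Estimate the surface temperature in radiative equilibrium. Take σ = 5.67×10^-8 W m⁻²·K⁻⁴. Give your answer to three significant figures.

325 K

Irradiance scales as 1/d², so S = 1365 W m⁻² × (1/0.585)² = 3989 W m⁻².
Effective emission temperature (TOA balance): σT_e⁴ = S(1−α)/4 = 487.6 W m⁻² → T_e = 304.5 K.
The surface balance (absorbed SW + ε·downward IR = σT_s⁴) with T_a⁴ = T_s⁴/2 reduces to T_s = T_e·[2/(2−ε)]^¼ = 324.9 K.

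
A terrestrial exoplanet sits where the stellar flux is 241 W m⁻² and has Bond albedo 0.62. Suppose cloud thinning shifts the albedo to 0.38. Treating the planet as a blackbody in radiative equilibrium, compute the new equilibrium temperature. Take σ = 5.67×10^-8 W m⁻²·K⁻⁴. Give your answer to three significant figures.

160 K

T₂ = [S(1−α₂)/(4σ)]^(1/4) = [241.0·0.62/(4σ)]^(1/4) = 160.2 K.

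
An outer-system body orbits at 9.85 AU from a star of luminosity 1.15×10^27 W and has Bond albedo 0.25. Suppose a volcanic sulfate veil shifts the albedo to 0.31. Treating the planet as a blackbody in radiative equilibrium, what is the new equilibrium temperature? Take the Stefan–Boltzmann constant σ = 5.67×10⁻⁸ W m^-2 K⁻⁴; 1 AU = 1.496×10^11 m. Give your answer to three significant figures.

Orbital distance: d = 9.85 AU = 1.474×10^12 m.
S = L/(4πd²) = 42.15 W m^-2.
New equilibrium: T₂ = [(1−0.31)·42.15/(4σ)]^(1/4) = 106.4 K.

106 kelvin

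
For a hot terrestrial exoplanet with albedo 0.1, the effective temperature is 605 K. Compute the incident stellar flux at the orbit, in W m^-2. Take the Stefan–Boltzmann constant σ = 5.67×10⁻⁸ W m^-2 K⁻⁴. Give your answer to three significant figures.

33800 W m^-2

Invert the energy balance for S: S = 4σT⁴/(1−α).
The emitted flux is σT⁴ = 7596 W m^-2.
S = 4·7596/0.9 = 33760 W m^-2.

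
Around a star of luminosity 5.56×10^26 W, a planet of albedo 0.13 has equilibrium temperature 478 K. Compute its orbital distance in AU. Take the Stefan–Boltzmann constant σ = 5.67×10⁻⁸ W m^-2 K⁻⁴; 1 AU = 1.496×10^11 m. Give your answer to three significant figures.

Energy balance gives S = 4σT⁴/(1−α) = 13610 W m^-2.
S = L/(4πd²) → d = √(L/4πS) = √(5.56×10^26/(4π·13610)) = 5.702×10^10 m = 0.3811 AU.

0.381 AU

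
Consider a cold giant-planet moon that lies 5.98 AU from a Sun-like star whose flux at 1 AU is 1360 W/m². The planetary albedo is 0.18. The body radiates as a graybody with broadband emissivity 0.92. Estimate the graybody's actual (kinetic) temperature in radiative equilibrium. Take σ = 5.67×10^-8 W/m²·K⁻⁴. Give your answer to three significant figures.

By the inverse-square law, S = 1360/5.98² = 38.03 W/m².
The planet absorbs (1−α)S over its disc πR² and re-emits over 4πR², so the mean absorbed flux is (1−0.18)·38.03/4 = 7.796 W/m².
Equating to εσT⁴ with ε = 0.92: T = (7.796/0.92σ)^(1/4) = 110.6 K.

111 K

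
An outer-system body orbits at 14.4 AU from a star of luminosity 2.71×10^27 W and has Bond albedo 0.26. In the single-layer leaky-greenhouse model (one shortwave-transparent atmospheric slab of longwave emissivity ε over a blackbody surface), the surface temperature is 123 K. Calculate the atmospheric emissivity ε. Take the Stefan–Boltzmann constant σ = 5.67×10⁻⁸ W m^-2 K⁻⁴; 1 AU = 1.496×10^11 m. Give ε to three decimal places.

0.675

Orbital distance: d = 14.4 AU = 2.154×10^12 m.
S = L/(4πd²) = 46.47 W m^-2.
First, T_e = [46.47·(1−0.26)/(4σ)]^(1/4) = 111.0 K.
Inverting T_s⁴ = 2T_e⁴/(2−ε): (T_e/T_s)⁴ = 0.6624, so ε = 2(1 − 0.6624) = 0.6751.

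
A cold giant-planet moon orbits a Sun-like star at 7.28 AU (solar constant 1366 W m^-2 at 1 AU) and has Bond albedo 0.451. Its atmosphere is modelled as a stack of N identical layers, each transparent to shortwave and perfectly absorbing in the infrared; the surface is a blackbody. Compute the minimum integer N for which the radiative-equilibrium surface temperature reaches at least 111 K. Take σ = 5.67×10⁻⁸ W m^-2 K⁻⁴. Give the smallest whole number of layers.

2

Flux at the orbit: S = 1366/(7.28)² = 25.77 W m^-2.
The effective emission temperature is T_e = [S(1−α)/(4σ)]^¼ = 88.87 K.
Since T_s⁴ = (N+1)T_e⁴, we need N ≥ (T_s/T_e)⁴ − 1 = 1.433.
Rounding up, N = 2.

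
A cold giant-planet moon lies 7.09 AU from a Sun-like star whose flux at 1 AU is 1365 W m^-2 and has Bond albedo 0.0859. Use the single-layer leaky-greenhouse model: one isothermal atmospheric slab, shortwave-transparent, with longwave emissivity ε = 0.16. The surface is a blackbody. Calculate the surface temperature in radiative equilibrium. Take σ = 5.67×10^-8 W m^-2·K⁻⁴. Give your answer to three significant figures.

By the inverse-square law, S = 1365/7.09² = 27.15 W m^-2.
The planet radiates to space at T_e = [S(1−α)/(4σ)]^(1/4) = 102.3 K.
Surface balance with a leaky layer gives σT_s⁴ = σT_e⁴·2/(2−ε), so T_s = T_e·[2/(2−0.16)]^(1/4) = 104.4 K.

104 K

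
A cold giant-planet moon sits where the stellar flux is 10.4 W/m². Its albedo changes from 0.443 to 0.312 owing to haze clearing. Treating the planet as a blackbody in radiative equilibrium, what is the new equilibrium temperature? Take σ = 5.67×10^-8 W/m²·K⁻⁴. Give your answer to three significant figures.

74.9 K

New equilibrium: T₂ = [(1−0.312)·10.40/(4σ)]^(1/4) = 74.95 K.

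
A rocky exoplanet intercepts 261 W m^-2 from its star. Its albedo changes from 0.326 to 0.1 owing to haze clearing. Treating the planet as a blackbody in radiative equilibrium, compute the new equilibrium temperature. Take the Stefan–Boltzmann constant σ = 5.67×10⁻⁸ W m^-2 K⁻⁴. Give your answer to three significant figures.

179 K

T₂ = [S(1−α₂)/(4σ)]^(1/4) = [261.0·0.9/(4σ)]^(1/4) = 179.4 K.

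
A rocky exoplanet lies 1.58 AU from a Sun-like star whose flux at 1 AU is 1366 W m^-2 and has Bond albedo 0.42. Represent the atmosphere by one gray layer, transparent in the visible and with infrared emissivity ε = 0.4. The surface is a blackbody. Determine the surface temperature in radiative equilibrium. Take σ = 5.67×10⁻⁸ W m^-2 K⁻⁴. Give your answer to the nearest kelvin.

By the inverse-square law, S = 1366/1.58² = 547.2 W m^-2.
At the top of the atmosphere, σT_e⁴ = S(1−α)/4 = 79.34 W m^-2, giving T_e = 193.4 K.
For a single slab of emissivity ε, T_s⁴ = 2T_e⁴/(2−ε); thus T_s = 193.4·(1.25)^(1/4) = 204.5 K.

205 K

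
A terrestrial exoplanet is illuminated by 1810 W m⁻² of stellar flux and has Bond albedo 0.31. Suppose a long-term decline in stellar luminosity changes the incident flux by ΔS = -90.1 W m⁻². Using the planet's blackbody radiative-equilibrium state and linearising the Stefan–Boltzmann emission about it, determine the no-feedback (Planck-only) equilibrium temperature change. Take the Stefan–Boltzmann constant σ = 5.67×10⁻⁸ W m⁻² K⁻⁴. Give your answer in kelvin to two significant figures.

-3.4 K

The baseline emission temperature is T_e = 272.4 K.
TOA radiative forcing: ΔF = (1−α)ΔS/4 = 0.69·(-90.1)/4 = -15.54 W m⁻².
Planck response: λ_P = 4σT_e³ = 4·5.67×10⁻⁸·(272.4)³ = 4.585 W m⁻²/K.
ΔT₀ = ΔF/λ_P = -15.54/4.585 = -3.39 K.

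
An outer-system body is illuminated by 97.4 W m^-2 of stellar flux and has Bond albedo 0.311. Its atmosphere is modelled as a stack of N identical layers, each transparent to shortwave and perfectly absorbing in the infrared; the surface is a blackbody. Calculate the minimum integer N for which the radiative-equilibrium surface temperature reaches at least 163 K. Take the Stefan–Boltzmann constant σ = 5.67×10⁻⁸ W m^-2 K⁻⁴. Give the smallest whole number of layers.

The effective emission temperature is T_e = [S(1−α)/(4σ)]^¼ = 131.2 K.
Since T_s⁴ = (N+1)T_e⁴, we need N ≥ (T_s/T_e)⁴ − 1 = 1.386.
So N ≥ 1.386; the smallest integer is N = 2.

2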